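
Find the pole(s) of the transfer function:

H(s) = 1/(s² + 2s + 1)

Discriminant = 2² - 4×1×1 = 4 - 4 = 0, so there is a repeated real pole at s = -2/(2×1) = -2/2 = -1. Pole: s = -1 (repeated, multiplicity 2).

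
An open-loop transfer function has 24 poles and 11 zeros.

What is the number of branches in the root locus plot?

Root locus has n branches where n = number of poles = 24.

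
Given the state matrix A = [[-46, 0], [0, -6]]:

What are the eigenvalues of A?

For diagonal matrix, eigenvalues are diagonal entries: λ₁ = -46, λ₂ = -6.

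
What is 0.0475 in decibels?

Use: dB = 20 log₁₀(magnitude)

dB = 20 log₁₀(0.0475) = -26.5 dB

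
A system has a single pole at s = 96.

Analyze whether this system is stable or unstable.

Pole at s = 96 is in the right half-plane. Unstable.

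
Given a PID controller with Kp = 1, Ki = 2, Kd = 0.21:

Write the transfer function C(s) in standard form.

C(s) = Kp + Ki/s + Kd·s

Substituting values: C(s) = 1 + 2/s + 0.21s = (0.21s² + s + 2)/s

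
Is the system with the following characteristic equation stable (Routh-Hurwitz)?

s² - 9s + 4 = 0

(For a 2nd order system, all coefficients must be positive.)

Coefficients: 1, -9, 4. b=-9 not positive, so system is unstable.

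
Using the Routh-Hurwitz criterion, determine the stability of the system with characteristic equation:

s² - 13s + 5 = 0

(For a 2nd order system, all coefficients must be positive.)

Coefficients: 1, -13, 5. b=-13 not positive, so system is unstable.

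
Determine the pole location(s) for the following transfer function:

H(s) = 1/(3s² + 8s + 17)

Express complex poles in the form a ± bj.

Discriminant = 8² - 4×3×17 = 64 - 204 = -140 < 0, so the poles are a complex conjugate pair s = (-8 ± j√140)/(2×3). Real part = -8/(2×3) = -8/6 ≈ -1.3333; imaginary part = ±√140/(2×3) ≈ 1.9720. Poles: s = -1.3333 ± 1.9720j.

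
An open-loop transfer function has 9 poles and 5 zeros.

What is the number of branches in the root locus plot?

Root locus has n branches where n = number of poles = 9.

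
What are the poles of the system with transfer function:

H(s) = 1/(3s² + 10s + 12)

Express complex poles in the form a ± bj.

Discriminant = 10² - 4×3×12 = 100 - 144 = -44 < 0, so the poles are a complex conjugate pair s = (-10 ± j√44)/(2×3). Real part = -10/(2×3) = -10/6 ≈ -1.6667; imaginary part = ±√44/(2×3) ≈ 1.1055. Poles: s = -1.6667 ± 1.1055j.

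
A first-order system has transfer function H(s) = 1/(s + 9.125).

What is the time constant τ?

For H(s) = 1/(s + 1/τ), the pole is at -1/τ = -9.125, so τ = 1/9.125 = 0.1096 s.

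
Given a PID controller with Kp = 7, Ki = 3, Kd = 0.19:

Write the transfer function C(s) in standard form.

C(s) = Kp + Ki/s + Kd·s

Substituting values: C(s) = 7 + 3/s + 0.19s = (0.19s² + 7s + 3)/s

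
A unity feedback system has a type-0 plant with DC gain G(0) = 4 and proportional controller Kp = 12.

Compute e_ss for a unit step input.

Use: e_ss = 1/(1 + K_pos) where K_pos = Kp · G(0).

K_pos = Kp · G(0) = 12 × 4 = 48. e_ss = 1/(1 + 48) = 0.0204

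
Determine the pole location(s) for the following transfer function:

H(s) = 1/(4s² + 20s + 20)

Discriminant = 20² - 4×4×20 = 400 - 320 = 80 > 0, so two distinct real poles. Using quadratic formula: s = (-20 ± √80)/(2×4) = (-20 ± √80)/8, with √80 ≈ 8.9443. s₁ ≈ -1.3820, s₂ ≈ -3.6180. Poles: s₁ = -1.3820, s₂ = -3.6180.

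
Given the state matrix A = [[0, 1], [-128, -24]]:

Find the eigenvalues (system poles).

det(A - λI) = λ² - (-24)λ + 128 = (λ - (-16))(λ - (-8)). Eigenvalues: -16, -8.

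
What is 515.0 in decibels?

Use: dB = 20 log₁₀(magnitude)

dB = 20 log₁₀(515.0) = 54.2 dB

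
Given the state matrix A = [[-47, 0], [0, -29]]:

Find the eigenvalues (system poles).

For diagonal matrix, eigenvalues are diagonal entries: λ₁ = -47, λ₂ = -29.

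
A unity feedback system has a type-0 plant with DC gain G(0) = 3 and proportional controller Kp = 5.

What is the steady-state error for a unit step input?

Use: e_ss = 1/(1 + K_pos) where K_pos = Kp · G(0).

K_pos = Kp · G(0) = 5 × 3 = 15. e_ss = 1/(1 + 15) = 0.0625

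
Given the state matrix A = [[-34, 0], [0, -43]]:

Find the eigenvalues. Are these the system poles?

For diagonal matrix, eigenvalues are diagonal entries: λ₁ = -34, λ₂ = -43. Eigenvalues of A = system poles.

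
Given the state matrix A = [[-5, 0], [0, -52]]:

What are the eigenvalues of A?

For diagonal matrix, eigenvalues are diagonal entries: λ₁ = -5, λ₂ = -52.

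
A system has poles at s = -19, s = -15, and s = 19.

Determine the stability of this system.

Pole(s) at s = 19 are not in the left half-plane. System is unstable.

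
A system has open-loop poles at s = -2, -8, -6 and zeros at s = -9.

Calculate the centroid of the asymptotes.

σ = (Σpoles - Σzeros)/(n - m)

σ = (Σpoles - Σzeros)/(n - m) = (-16 - (-9))/(3 - 1) = -7/2 = -3.5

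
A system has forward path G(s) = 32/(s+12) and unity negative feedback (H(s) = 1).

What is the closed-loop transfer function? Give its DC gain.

T(s) = G/(1+GH) = [32/(s+12)] / [1 + 32/(s+12)] = 32/(s+12+32) = 32/(s+44). DC gain = 32/44 = 0.7273.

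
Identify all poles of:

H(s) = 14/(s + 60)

Pole is where denominator = 0: s + 60 = 0, so s = -60.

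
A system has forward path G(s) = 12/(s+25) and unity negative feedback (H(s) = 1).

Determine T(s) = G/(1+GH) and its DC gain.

T(s) = G/(1+GH) = [12/(s+25)] / [1 + 12/(s+25)] = 12/(s+25+12) = 12/(s+37). DC gain = 12/37 = 0.3243.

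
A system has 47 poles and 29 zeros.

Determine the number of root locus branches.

Root locus has n branches where n = number of poles = 47.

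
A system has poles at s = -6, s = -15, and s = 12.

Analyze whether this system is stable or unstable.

Pole(s) at s = 12 are not in the left half-plane. System is unstable.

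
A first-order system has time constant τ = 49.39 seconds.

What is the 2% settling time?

For first-order system, 2% settling time ≈ 4τ = 4 × 49.39 = 197.56 s.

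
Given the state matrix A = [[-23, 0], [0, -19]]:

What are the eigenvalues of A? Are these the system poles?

For diagonal matrix, eigenvalues are diagonal entries: λ₁ = -23, λ₂ = -19. Eigenvalues of A = system poles.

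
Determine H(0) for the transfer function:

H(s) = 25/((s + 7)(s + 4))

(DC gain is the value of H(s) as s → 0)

DC gain = H(0) = 25/(7 × 4) = 25/28 = 0.8929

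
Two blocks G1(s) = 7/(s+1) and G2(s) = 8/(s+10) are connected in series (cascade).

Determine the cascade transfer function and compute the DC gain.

Series: multiply transfer functions. G_eq = 7/(s+1) × 8/(s+10) = 56/((s+1)(s+10)). DC gain = 56/(1×10) = 5.6.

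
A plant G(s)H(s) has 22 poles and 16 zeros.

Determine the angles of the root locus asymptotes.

n - m = 22 - 16 = 6. Angles: θk = (2k + 1)·180°/6 = 30°, 90°, 150°, 210°, 270°, 330°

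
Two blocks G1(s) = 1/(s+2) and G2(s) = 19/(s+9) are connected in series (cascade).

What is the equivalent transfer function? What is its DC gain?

Series: multiply transfer functions. G_eq = 1/(s+2) × 19/(s+9) = 19/((s+2)(s+9)). DC gain = 19/(2×9) = 1.0556.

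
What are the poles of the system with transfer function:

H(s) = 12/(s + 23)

Pole is where denominator = 0: s + 23 = 0, so s = -23.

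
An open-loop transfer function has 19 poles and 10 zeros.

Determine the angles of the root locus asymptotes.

n - m = 19 - 10 = 9. Angles: θk = (2k + 1)·180°/9 = 20°, 60°, 100°, 140°, 180°, 220°, 260°, 300°, 340°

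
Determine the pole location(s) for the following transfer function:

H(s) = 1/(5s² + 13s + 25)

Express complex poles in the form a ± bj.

Discriminant = 13² - 4×5×25 = 169 - 500 = -331 < 0, so the poles are a complex conjugate pair s = (-13 ± j√331)/(2×5). Real part = -13/(2×5) = -13/10 = -1.3; imaginary part = ±√331/(2×5) ≈ 1.8193. Poles: s = -1.3 ± 1.8193j.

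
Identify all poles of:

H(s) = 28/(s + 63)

Pole is where denominator = 0: s + 63 = 0, so s = -63.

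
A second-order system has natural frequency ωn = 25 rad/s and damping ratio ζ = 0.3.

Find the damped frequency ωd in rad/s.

ωd = ωn√(1 - ζ²) = 25√(1 - 0.3²) = 23.85 rad/s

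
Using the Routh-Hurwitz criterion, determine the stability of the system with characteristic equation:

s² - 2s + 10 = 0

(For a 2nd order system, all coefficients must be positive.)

Coefficients: 1, -2, 10. b=-2 not positive, so system is unstable.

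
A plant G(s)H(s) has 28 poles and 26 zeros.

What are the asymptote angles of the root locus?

n - m = 28 - 26 = 2. Angles: θk = (2k + 1)·180°/2 = 90°, 270°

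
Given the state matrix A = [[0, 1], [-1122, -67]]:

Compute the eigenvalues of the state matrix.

det(A - λI) = λ² - (-67)λ + 1122 = (λ - (-34))(λ - (-33)). Eigenvalues: -34, -33.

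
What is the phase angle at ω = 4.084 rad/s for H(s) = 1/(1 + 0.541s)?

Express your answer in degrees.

Phase = -arctan(ωτ) = -arctan(4.084 × 0.541) = -65.6°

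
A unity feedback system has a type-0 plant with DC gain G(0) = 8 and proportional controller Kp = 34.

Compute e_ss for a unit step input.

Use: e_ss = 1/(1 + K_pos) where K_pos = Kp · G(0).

K_pos = Kp · G(0) = 34 × 8 = 272. e_ss = 1/(1 + 272) = 0.0037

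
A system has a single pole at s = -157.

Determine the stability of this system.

Pole at s = -157 is in the left half-plane. Stable.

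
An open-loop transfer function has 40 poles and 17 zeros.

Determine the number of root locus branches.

Root locus has n branches where n = number of poles = 40.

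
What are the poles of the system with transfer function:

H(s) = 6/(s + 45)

Pole is where denominator = 0: s + 45 = 0, so s = -45.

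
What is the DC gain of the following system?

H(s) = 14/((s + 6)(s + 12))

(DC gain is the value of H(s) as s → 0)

DC gain = H(0) = 14/(6 × 12) = 14/72 = 0.1944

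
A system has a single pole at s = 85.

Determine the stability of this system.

Pole at s = 85 is in the right half-plane. Unstable.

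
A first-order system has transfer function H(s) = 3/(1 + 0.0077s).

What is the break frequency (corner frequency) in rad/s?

Corner frequency = 1/τ = 1/0.0077 = 129.87 rad/s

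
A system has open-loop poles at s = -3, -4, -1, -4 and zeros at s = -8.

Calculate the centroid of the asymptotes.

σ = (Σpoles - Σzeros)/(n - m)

σ = (Σpoles - Σzeros)/(n - m) = (-12 - (-8))/(4 - 1) = -4/3 = -1.33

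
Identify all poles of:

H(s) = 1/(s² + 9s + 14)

Discriminant = 9² - 4×1×14 = 81 - 56 = 25 > 0, so two distinct real poles. Using quadratic formula: s = (-9 ± √25)/(2×1) = (-9 ± √25)/2, with √25 = 5. s₁ = -4/2 = -2, s₂ = -14/2 = -7. Poles: s₁ = -2, s₂ = -7.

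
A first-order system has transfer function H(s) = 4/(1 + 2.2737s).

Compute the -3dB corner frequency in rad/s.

Corner frequency = 1/τ = 1/2.2737 = 0.44 rad/s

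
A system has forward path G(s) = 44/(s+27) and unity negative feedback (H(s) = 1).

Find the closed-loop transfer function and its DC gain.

T(s) = G/(1+GH) = [44/(s+27)] / [1 + 44/(s+27)] = 44/(s+27+44) = 44/(s+71). DC gain = 44/71 = 0.6197.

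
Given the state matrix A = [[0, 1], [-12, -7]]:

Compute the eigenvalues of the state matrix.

det(A - λI) = λ² - (-7)λ + 12 = (λ - (-3))(λ - (-4)). Eigenvalues: -3, -4.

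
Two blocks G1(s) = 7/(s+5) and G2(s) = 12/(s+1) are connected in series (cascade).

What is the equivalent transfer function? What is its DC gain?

Series: multiply transfer functions. G_eq = 7/(s+5) × 12/(s+1) = 84/((s+5)(s+1)). DC gain = 84/(5×1) = 16.8.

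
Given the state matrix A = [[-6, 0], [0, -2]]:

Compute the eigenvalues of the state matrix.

For diagonal matrix, eigenvalues are diagonal entries: λ₁ = -6, λ₂ = -2.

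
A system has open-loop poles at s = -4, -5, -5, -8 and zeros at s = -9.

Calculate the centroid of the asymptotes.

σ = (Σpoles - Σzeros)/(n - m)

σ = (Σpoles - Σzeros)/(n - m) = (-22 - (-9))/(4 - 1) = -13/3 = -4.33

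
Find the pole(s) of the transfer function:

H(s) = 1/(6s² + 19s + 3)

Discriminant = 19² - 4×6×3 = 361 - 72 = 289 > 0, so two distinct real poles. Using quadratic formula: s = (-19 ± √289)/(2×6) = (-19 ± √289)/12, with √289 = 17. s₁ = -2/12 ≈ -0.1667, s₂ = -36/12 = -3. Poles: s₁ = -0.1667, s₂ = -3.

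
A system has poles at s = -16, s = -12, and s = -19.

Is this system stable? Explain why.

All poles are in the left half-plane. System is stable.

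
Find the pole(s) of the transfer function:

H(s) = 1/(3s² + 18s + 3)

Discriminant = 18² - 4×3×3 = 324 - 36 = 288 > 0, so two distinct real poles. Using quadratic formula: s = (-18 ± √288)/(2×3) = (-18 ± √288)/6, with √288 ≈ 16.9706. s₁ ≈ -0.1716, s₂ ≈ -5.8284. Poles: s₁ = -0.1716, s₂ = -5.8284.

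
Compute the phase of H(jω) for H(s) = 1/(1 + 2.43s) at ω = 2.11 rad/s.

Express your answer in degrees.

Phase = -arctan(ωτ) = -arctan(2.11 × 2.43) = -79.0°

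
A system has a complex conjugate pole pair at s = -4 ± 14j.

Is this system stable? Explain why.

Real part of poles is -4 (< 0, left half-plane). Stable.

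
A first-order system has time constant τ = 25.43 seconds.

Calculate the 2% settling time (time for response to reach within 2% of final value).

For first-order system, 2% settling time ≈ 4τ = 4 × 25.43 = 101.72 s.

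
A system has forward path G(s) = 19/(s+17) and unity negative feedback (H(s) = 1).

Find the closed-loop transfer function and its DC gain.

T(s) = G/(1+GH) = [19/(s+17)] / [1 + 19/(s+17)] = 19/(s+17+19) = 19/(s+36). DC gain = 19/36 = 0.5278.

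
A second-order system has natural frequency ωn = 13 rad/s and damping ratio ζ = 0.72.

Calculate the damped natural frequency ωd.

ωd = ωn√(1 - ζ²) = 13√(1 - 0.72²) = 9.02 rad/s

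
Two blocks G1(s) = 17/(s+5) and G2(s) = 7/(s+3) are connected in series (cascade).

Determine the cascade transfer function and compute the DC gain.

Series: multiply transfer functions. G_eq = 17/(s+5) × 7/(s+3) = 119/((s+5)(s+3)). DC gain = 119/(5×3) = 7.9333.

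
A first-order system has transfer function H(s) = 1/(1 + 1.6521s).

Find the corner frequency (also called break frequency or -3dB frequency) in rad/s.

Corner frequency = 1/τ = 1/1.6521 = 0.605 rad/s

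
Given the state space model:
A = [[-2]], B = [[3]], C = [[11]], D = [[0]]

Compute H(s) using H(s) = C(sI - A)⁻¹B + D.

(sI - A)⁻¹ = 1/(s + 2). H(s) = 11 × 3/(s + 2) + 0 = 33/(s + 2).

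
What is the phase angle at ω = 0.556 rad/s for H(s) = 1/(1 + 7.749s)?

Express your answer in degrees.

Phase = -arctan(ωτ) = -arctan(0.556 × 7.749) = -76.9°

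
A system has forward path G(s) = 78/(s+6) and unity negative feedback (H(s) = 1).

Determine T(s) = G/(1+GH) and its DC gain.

T(s) = G/(1+GH) = [78/(s+6)] / [1 + 78/(s+6)] = 78/(s+6+78) = 78/(s+84). DC gain = 78/84 = 0.9286.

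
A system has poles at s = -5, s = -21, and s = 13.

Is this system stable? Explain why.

Pole(s) at s = 13 are not in the left half-plane. System is unstable.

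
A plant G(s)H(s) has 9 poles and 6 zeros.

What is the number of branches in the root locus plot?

Root locus has n branches where n = number of poles = 9.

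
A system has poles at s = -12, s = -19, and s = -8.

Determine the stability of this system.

All poles are in the left half-plane. System is stable.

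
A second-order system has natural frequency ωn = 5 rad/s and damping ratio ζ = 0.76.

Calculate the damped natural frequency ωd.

ωd = ωn√(1 - ζ²) = 5√(1 - 0.76²) = 3.25 rad/s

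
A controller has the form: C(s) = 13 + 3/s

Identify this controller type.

This is a Proportional-Integral (PI) controller.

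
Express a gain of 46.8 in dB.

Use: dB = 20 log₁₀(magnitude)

dB = 20 log₁₀(46.8) = 33.4 dB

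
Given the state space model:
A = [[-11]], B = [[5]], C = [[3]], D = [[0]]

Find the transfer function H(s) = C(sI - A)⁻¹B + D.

(sI - A)⁻¹ = 1/(s + 11). H(s) = 3 × 5/(s + 11) + 0 = 15/(s + 11).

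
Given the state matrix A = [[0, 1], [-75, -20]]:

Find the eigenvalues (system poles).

det(A - λI) = λ² - (-20)λ + 75 = (λ - (-5))(λ - (-15)). Eigenvalues: -5, -15.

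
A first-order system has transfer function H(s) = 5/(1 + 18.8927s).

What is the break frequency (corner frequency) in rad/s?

Corner frequency = 1/τ = 1/18.8927 = 0.053 rad/s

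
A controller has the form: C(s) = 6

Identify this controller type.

This is a Proportional (P) controller.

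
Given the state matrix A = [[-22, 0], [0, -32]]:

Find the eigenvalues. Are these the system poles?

For diagonal matrix, eigenvalues are diagonal entries: λ₁ = -22, λ₂ = -32. Eigenvalues of A = system poles.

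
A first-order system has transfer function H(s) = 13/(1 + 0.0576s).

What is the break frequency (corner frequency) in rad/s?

Corner frequency = 1/τ = 1/0.0576 = 17.361 rad/s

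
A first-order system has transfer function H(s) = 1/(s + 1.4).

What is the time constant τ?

For H(s) = 1/(s + 1/τ), the pole is at -1/τ = -1.4, so τ = 1/1.4 = 0.7143 s.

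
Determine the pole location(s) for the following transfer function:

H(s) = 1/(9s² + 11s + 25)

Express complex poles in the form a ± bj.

Discriminant = 11² - 4×9×25 = 121 - 900 = -779 < 0, so the poles are a complex conjugate pair s = (-11 ± j√779)/(2×9). Real part = -11/(2×9) = -11/18 ≈ -0.6111; imaginary part = ±√779/(2×9) ≈ 1.5506. Poles: s = -0.6111 ± 1.5506j.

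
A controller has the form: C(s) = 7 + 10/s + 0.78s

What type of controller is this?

This is a Proportional-Integral-Derivative (PID) controller.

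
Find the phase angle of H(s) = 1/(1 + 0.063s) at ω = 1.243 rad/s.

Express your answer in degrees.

Phase = -arctan(ωτ) = -arctan(1.243 × 0.063) = -4.5°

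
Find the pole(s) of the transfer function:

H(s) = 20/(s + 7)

Pole is where denominator = 0: s + 7 = 0, so s = -7.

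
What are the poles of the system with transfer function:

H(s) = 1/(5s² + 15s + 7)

Discriminant = 15² - 4×5×7 = 225 - 140 = 85 > 0, so two distinct real poles. Using quadratic formula: s = (-15 ± √85)/(2×5) = (-15 ± √85)/10, with √85 ≈ 9.2195. s₁ ≈ -0.5780, s₂ ≈ -2.4220. Poles: s₁ = -0.5780, s₂ = -2.4220.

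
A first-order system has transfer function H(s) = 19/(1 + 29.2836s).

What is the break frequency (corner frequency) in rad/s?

Corner frequency = 1/τ = 1/29.2836 = 0.034 rad/s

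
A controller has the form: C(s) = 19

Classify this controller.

This is a Proportional (P) controller.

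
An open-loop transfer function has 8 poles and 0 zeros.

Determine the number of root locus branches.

Root locus has n branches where n = number of poles = 8.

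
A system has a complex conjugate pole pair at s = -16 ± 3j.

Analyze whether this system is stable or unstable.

Real part of poles is -16 (< 0, left half-plane). Stable.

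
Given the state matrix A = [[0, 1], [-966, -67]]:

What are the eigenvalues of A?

det(A - λI) = λ² - (-67)λ + 966 = (λ - (-46))(λ - (-21)). Eigenvalues: -46, -21.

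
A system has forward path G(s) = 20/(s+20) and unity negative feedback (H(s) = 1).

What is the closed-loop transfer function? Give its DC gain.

T(s) = G/(1+GH) = [20/(s+20)] / [1 + 20/(s+20)] = 20/(s+20+20) = 20/(s+40). DC gain = 20/40 = 0.5.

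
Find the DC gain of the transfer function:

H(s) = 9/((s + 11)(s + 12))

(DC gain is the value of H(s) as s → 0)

DC gain = H(0) = 9/(11 × 12) = 9/132 = 0.0682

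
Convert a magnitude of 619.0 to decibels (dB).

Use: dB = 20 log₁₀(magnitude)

dB = 20 log₁₀(619.0) = 55.8 dB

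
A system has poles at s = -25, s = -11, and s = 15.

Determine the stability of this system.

Pole(s) at s = 15 are not in the left half-plane. System is unstable.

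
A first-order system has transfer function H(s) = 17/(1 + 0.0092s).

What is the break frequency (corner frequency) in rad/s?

Corner frequency = 1/τ = 1/0.0092 = 108.696 rad/s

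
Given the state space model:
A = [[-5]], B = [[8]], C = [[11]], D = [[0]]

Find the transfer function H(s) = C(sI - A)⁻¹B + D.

(sI - A)⁻¹ = 1/(s + 5). H(s) = 11 × 8/(s + 5) + 0 = 88/(s + 5).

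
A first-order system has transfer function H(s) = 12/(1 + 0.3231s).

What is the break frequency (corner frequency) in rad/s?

Corner frequency = 1/τ = 1/0.3231 = 3.095 rad/s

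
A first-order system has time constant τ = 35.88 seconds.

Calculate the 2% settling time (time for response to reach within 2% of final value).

For first-order system, 2% settling time ≈ 4τ = 4 × 35.88 = 143.52 s.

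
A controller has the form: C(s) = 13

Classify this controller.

This is a Proportional (P) controller.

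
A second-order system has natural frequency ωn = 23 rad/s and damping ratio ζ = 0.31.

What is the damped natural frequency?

ωd = ωn√(1 - ζ²) = 23√(1 - 0.31²) = 21.87 rad/s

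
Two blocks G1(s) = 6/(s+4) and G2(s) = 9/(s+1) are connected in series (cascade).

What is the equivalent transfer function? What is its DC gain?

Series: multiply transfer functions. G_eq = 6/(s+4) × 9/(s+1) = 54/((s+4)(s+1)). DC gain = 54/(4×1) = 13.5.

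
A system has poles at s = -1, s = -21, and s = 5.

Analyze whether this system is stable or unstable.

Pole(s) at s = 5 are not in the left half-plane. System is unstable.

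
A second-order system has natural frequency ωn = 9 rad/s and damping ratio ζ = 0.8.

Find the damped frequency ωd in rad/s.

ωd = ωn√(1 - ζ²) = 9√(1 - 0.8²) = 5.4 rad/s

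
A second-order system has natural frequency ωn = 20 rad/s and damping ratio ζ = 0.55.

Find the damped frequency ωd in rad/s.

ωd = ωn√(1 - ζ²) = 20√(1 - 0.55²) = 16.7 rad/s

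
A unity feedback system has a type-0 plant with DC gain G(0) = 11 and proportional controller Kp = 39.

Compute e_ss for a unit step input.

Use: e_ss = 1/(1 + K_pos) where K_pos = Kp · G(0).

K_pos = Kp · G(0) = 39 × 11 = 429. e_ss = 1/(1 + 429) = 0.0023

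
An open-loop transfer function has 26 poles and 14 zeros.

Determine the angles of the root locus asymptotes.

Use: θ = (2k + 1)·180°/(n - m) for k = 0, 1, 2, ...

n - m = 26 - 14 = 12. Angles: θk = (2k + 1)·180°/12 = 15°, 45°, 75°, 105°, 135°, 165°, 195°, 225°, 255°, 285°, 315°, 345°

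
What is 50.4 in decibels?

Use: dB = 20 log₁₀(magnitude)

dB = 20 log₁₀(50.4) = 34.0 dB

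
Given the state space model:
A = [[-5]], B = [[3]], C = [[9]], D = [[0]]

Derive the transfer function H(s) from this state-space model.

(sI - A)⁻¹ = 1/(s + 5). H(s) = 9 × 3/(s + 5) + 0 = 27/(s + 5).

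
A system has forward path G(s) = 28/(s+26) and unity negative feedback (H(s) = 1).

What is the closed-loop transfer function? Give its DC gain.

T(s) = G/(1+GH) = [28/(s+26)] / [1 + 28/(s+26)] = 28/(s+26+28) = 28/(s+54). DC gain = 28/54 = 0.5185.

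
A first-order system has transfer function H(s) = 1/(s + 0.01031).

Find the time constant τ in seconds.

For H(s) = 1/(s + 1/τ), the pole is at -1/τ = -0.01031, so τ = 1/0.01031 = 96.99 s.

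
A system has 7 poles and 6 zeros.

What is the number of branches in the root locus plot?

Root locus has n branches where n = number of poles = 7.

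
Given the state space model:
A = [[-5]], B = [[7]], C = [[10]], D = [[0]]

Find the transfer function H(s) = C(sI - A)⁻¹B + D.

(sI - A)⁻¹ = 1/(s + 5). H(s) = 10 × 7/(s + 5) + 0 = 70/(s + 5).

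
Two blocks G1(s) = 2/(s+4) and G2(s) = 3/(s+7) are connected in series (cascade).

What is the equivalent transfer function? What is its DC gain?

Series: multiply transfer functions. G_eq = 2/(s+4) × 3/(s+7) = 6/((s+4)(s+7)). DC gain = 6/(4×7) = 0.2143.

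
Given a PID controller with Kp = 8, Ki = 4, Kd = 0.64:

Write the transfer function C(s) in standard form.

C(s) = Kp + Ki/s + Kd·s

Substituting values: C(s) = 8 + 4/s + 0.64s = (0.64s² + 8s + 4)/s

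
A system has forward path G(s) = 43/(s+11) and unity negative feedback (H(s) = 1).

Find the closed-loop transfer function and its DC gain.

T(s) = G/(1+GH) = [43/(s+11)] / [1 + 43/(s+11)] = 43/(s+11+43) = 43/(s+54). DC gain = 43/54 = 0.7963.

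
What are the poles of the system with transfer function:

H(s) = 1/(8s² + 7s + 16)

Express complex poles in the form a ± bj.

Discriminant = 7² - 4×8×16 = 49 - 512 = -463 < 0, so the poles are a complex conjugate pair s = (-7 ± j√463)/(2×8). Real part = -7/(2×8) = -7/16 = -0.4375; imaginary part = ±√463/(2×8) ≈ 1.3448. Poles: s = -0.4375 ± 1.3448j.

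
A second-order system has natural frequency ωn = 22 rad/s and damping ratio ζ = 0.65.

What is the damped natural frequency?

ωd = ωn√(1 - ζ²) = 22√(1 - 0.65²) = 16.72 rad/s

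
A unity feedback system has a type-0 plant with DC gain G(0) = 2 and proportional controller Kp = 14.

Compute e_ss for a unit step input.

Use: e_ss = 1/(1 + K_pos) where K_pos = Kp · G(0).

K_pos = Kp · G(0) = 14 × 2 = 28. e_ss = 1/(1 + 28) = 0.0345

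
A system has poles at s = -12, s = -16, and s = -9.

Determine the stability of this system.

All poles are in the left half-plane. System is stable.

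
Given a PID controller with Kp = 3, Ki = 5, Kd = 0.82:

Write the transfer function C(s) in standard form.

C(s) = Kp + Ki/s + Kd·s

Substituting values: C(s) = 3 + 5/s + 0.82s = (0.82s² + 3s + 5)/s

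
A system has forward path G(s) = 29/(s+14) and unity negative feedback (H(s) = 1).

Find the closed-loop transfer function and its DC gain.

T(s) = G/(1+GH) = [29/(s+14)] / [1 + 29/(s+14)] = 29/(s+14+29) = 29/(s+43). DC gain = 29/43 = 0.6744.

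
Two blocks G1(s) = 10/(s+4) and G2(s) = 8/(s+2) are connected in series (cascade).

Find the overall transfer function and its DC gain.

Series: multiply transfer functions. G_eq = 10/(s+4) × 8/(s+2) = 80/((s+4)(s+2)). DC gain = 80/(4×2) = 10.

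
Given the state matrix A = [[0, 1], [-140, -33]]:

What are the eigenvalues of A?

det(A - λI) = λ² - (-33)λ + 140 = (λ - (-5))(λ - (-28)). Eigenvalues: -5, -28.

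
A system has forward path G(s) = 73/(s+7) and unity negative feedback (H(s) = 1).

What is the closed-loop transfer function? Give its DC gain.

T(s) = G/(1+GH) = [73/(s+7)] / [1 + 73/(s+7)] = 73/(s+7+73) = 73/(s+80). DC gain = 73/80 = 0.9125.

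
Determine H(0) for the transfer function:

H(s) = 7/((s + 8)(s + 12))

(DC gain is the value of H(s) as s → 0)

DC gain = H(0) = 7/(8 × 12) = 7/96 = 0.0729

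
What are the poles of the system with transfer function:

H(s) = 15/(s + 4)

Pole is where denominator = 0: s + 4 = 0, so s = -4.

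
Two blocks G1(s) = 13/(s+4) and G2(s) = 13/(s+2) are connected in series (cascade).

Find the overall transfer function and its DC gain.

Series: multiply transfer functions. G_eq = 13/(s+4) × 13/(s+2) = 169/((s+4)(s+2)). DC gain = 169/(4×2) = 21.125.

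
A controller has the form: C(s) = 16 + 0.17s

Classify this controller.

This is a Proportional-Derivative (PD) controller.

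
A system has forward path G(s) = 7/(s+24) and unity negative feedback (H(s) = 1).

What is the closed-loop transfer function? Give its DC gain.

T(s) = G/(1+GH) = [7/(s+24)] / [1 + 7/(s+24)] = 7/(s+24+7) = 7/(s+31). DC gain = 7/31 = 0.2258.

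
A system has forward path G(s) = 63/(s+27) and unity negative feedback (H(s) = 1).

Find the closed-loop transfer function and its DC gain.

T(s) = G/(1+GH) = [63/(s+27)] / [1 + 63/(s+27)] = 63/(s+27+63) = 63/(s+90). DC gain = 63/90 = 0.7.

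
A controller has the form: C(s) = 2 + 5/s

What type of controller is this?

This is a Proportional-Integral (PI) controller.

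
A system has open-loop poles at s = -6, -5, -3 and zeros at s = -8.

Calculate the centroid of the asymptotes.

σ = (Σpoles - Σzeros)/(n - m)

σ = (Σpoles - Σzeros)/(n - m) = (-14 - (-8))/(3 - 1) = -6/2 = -3.0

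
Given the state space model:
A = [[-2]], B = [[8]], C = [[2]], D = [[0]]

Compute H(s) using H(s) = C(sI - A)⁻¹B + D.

(sI - A)⁻¹ = 1/(s + 2). H(s) = 2 × 8/(s + 2) + 0 = 16/(s + 2).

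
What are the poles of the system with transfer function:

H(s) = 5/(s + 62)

Pole is where denominator = 0: s + 62 = 0, so s = -62.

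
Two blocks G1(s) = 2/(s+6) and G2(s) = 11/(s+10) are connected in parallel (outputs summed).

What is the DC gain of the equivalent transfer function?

Parallel: G_eq = G1 + G2. DC gain = G1(0) + G2(0) = 2/6 + 11/10 = 0.3333 + 1.1 = 1.4333.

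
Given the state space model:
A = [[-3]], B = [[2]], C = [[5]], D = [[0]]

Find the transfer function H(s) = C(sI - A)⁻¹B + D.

(sI - A)⁻¹ = 1/(s + 3). H(s) = 5 × 2/(s + 3) + 0 = 10/(s + 3).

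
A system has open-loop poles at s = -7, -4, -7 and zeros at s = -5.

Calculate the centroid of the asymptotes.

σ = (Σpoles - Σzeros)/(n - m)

σ = (Σpoles - Σzeros)/(n - m) = (-18 - (-5))/(3 - 1) = -13/2 = -6.5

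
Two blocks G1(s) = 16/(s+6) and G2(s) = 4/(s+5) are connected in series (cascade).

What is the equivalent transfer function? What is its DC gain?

Series: multiply transfer functions. G_eq = 16/(s+6) × 4/(s+5) = 64/((s+6)(s+5)). DC gain = 64/(6×5) = 2.1333.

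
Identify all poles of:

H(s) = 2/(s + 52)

Pole is where denominator = 0: s + 52 = 0, so s = -52.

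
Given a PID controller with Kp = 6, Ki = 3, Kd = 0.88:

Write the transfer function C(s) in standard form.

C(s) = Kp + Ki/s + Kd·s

Substituting values: C(s) = 6 + 3/s + 0.88s = (0.88s² + 6s + 3)/s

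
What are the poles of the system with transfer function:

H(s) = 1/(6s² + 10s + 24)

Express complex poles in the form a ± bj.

Discriminant = 10² - 4×6×24 = 100 - 576 = -476 < 0, so the poles are a complex conjugate pair s = (-10 ± j√476)/(2×6). Real part = -10/(2×6) = -10/12 ≈ -0.8333; imaginary part = ±√476/(2×6) ≈ 1.8181. Poles: s = -0.8333 ± 1.8181j.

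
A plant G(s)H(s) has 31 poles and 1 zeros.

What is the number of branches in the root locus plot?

Root locus has n branches where n = number of poles = 31.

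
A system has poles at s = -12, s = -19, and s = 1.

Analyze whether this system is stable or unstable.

Pole(s) at s = 1 are not in the left half-plane. System is unstable.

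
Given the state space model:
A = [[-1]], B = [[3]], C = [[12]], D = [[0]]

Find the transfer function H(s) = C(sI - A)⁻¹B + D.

(sI - A)⁻¹ = 1/(s + 1). H(s) = 12 × 3/(s + 1) + 0 = 36/(s + 1).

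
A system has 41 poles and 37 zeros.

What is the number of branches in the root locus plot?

Root locus has n branches where n = number of poles = 41.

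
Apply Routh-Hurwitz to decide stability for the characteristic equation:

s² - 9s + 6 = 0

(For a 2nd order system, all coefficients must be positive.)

Coefficients: 1, -9, 6. b=-9 not positive, so system is unstable.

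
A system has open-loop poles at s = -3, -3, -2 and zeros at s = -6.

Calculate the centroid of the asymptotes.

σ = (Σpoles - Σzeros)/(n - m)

σ = (Σpoles - Σzeros)/(n - m) = (-8 - (-6))/(3 - 1) = -2/2 = -1.0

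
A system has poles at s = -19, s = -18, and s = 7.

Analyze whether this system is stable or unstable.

Pole(s) at s = 7 are not in the left half-plane. System is unstable.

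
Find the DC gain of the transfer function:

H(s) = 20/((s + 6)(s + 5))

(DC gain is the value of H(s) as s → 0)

DC gain = H(0) = 20/(6 × 5) = 20/30 = 0.6667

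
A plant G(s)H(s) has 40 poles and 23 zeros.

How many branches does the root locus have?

Root locus has n branches where n = number of poles = 40.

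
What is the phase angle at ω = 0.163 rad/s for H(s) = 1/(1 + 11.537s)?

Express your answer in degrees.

Phase = -arctan(ωτ) = -arctan(0.163 × 11.537) = -62.0°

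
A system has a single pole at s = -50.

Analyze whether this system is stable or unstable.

Pole at s = -50 is in the left half-plane. Stable.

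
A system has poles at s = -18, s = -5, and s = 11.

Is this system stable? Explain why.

Pole(s) at s = 11 are not in the left half-plane. System is unstable.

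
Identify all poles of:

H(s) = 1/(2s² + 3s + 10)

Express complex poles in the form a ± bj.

Discriminant = 3² - 4×2×10 = 9 - 80 = -71 < 0, so the poles are a complex conjugate pair s = (-3 ± j√71)/(2×2). Real part = -3/(2×2) = -3/4 = -0.75; imaginary part = ±√71/(2×2) ≈ 2.1065. Poles: s = -0.75 ± 2.1065j.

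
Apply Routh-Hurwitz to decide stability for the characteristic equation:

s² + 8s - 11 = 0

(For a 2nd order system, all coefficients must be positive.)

Coefficients: 1, 8, -11. c=-11 not positive, so system is unstable.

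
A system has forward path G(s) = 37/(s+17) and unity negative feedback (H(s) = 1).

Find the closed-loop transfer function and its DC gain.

T(s) = G/(1+GH) = [37/(s+17)] / [1 + 37/(s+17)] = 37/(s+17+37) = 37/(s+54). DC gain = 37/54 = 0.6852.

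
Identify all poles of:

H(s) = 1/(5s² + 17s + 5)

Discriminant = 17² - 4×5×5 = 289 - 100 = 189 > 0, so two distinct real poles. Using quadratic formula: s = (-17 ± √189)/(2×5) = (-17 ± √189)/10, with √189 ≈ 13.7477. s₁ ≈ -0.3252, s₂ ≈ -3.0748. Poles: s₁ = -0.3252, s₂ = -3.0748.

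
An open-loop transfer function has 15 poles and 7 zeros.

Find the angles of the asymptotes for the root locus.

n - m = 15 - 7 = 8. Angles: θk = (2k + 1)·180°/8 = 22.5°, 67.5°, 112.5°, 157.5°, 202.5°, 247.5°, 292.5°, 337.5°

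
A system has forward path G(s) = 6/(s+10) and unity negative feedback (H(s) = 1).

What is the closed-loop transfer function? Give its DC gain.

T(s) = G/(1+GH) = [6/(s+10)] / [1 + 6/(s+10)] = 6/(s+10+6) = 6/(s+16). DC gain = 6/16 = 0.375.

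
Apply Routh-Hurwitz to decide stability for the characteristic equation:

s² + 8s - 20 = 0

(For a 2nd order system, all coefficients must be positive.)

Coefficients: 1, 8, -20. c=-20 not positive, so system is unstable.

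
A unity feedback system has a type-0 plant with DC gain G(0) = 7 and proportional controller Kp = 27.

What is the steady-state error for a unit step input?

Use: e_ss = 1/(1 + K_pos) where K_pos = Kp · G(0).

K_pos = Kp · G(0) = 27 × 7 = 189. e_ss = 1/(1 + 189) = 0.0053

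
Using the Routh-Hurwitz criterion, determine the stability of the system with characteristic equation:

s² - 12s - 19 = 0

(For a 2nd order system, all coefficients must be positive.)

Coefficients: 1, -12, -19. b=-12, c=-19 not positive, so system is unstable.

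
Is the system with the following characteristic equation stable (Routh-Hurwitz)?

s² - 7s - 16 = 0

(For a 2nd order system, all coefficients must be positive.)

Coefficients: 1, -7, -16. b=-7, c=-16 not positive, so system is unstable.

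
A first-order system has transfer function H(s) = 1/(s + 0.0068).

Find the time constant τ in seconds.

For H(s) = 1/(s + 1/τ), the pole is at -1/τ = -0.0068, so τ = 1/0.0068 = 147.1 s.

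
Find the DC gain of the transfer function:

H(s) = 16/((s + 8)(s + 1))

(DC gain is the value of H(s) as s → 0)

DC gain = H(0) = 16/(8 × 1) = 16/8 = 2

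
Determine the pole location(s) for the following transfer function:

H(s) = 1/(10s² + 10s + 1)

Discriminant = 10² - 4×10×1 = 100 - 40 = 60 > 0, so two distinct real poles. Using quadratic formula: s = (-10 ± √60)/(2×10) = (-10 ± √60)/20, with √60 ≈ 7.7460. s₁ ≈ -0.1127, s₂ ≈ -0.8873. Poles: s₁ = -0.1127, s₂ = -0.8873.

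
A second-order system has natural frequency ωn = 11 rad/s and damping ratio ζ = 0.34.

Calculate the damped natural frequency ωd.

ωd = ωn√(1 - ζ²) = 11√(1 - 0.34²) = 10.34 rad/s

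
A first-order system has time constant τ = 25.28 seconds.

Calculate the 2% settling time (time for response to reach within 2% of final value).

For first-order system, 2% settling time ≈ 4τ = 4 × 25.28 = 101.12 s.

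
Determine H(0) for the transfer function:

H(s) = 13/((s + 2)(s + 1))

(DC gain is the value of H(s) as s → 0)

DC gain = H(0) = 13/(2 × 1) = 13/2 = 6.5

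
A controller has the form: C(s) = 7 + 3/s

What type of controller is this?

This is a Proportional-Integral (PI) controller.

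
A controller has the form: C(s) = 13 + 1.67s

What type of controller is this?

This is a Proportional-Derivative (PD) controller.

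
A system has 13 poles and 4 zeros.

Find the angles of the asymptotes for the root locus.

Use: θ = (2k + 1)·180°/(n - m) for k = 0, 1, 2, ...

n - m = 13 - 4 = 9. Angles: θk = (2k + 1)·180°/9 = 20°, 60°, 100°, 140°, 180°, 220°, 260°, 300°, 340°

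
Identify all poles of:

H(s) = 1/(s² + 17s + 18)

Discriminant = 17² - 4×1×18 = 289 - 72 = 217 > 0, so two distinct real poles. Using quadratic formula: s = (-17 ± √217)/(2×1) = (-17 ± √217)/2, with √217 ≈ 14.7309. s₁ ≈ -1.1345, s₂ ≈ -15.8655. Poles: s₁ = -1.1345, s₂ = -15.8655.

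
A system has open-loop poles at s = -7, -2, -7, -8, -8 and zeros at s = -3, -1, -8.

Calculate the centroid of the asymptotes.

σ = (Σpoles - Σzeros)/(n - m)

σ = (Σpoles - Σzeros)/(n - m) = (-32 - (-12))/(5 - 3) = -20/2 = -10.0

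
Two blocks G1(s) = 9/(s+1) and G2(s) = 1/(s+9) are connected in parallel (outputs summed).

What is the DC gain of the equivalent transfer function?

Parallel: G_eq = G1 + G2. DC gain = G1(0) + G2(0) = 9/1 + 1/9 = 9 + 0.1111 = 9.1111.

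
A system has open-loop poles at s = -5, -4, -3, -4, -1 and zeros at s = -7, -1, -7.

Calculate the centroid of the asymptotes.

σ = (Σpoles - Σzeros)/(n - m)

σ = (Σpoles - Σzeros)/(n - m) = (-17 - (-15))/(5 - 3) = -2/2 = -1.0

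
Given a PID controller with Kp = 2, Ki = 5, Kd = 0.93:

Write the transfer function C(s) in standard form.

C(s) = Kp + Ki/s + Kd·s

Substituting values: C(s) = 2 + 5/s + 0.93s = (0.93s² + 2s + 5)/s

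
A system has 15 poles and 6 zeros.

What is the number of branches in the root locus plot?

Root locus has n branches where n = number of poles = 15.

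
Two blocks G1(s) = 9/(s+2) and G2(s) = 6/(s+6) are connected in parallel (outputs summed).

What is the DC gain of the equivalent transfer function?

Parallel: G_eq = G1 + G2. DC gain = G1(0) + G2(0) = 9/2 + 6/6 = 4.5 + 1 = 5.5.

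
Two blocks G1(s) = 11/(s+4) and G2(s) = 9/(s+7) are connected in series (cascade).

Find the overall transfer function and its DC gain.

Series: multiply transfer functions. G_eq = 11/(s+4) × 9/(s+7) = 99/((s+4)(s+7)). DC gain = 99/(4×7) = 3.5357.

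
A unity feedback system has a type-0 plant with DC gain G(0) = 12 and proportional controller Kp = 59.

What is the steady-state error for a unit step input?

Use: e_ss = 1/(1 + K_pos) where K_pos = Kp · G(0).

K_pos = Kp · G(0) = 59 × 12 = 708. e_ss = 1/(1 + 708) = 0.0014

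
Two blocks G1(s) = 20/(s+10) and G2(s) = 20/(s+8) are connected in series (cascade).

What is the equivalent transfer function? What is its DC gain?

Series: multiply transfer functions. G_eq = 20/(s+10) × 20/(s+8) = 400/((s+10)(s+8)). DC gain = 400/(10×8) = 5.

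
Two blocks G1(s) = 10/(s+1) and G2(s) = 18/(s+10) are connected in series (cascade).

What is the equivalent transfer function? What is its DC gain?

Series: multiply transfer functions. G_eq = 10/(s+1) × 18/(s+10) = 180/((s+1)(s+10)). DC gain = 180/(1×10) = 18.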